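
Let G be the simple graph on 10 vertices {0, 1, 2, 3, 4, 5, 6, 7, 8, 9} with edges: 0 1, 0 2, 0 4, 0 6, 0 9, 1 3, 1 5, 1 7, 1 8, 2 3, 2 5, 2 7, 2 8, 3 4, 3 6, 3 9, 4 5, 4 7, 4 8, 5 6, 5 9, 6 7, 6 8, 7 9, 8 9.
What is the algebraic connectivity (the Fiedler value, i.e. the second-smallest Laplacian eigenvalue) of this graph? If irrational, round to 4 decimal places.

Each diagonal entry of L is the vertex degree and each off-diagonal entry is -1 where an edge is present, 0 otherwise; in the order [0, 1, 2, 3, 4, 5, 6, 7, 8, 9] the diagonal is [5, 5, 5, 5, 5, 5, 5, 5, 5, 5]. The sorted Laplacian eigenvalues are [0, 5, 5, 5, 5, 5, 5, 5, 5, 10]; the algebraic connectivity is the second entry, 5. The eigenvalues sum to 50, which equals trace(L) = 2|E|.

5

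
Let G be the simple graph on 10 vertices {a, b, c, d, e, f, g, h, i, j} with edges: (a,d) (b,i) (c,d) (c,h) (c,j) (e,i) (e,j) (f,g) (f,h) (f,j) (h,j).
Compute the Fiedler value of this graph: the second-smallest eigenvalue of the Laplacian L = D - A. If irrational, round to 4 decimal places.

0.2132

With the vertex order [a, b, c, d, e, f, g, h, i, j], the degrees are [1, 1, 3, 2, 2, 3, 1, 3, 2, 4], giving D = diag(1, 1, 3, 2, 2, 3, 1, 3, 2, 4) and L = D - A. The smallest Laplacian eigenvalue is always 0. The next one, lambda_2 = 0.2132, measures how hard the graph is to disconnect: larger values mean better connectivity.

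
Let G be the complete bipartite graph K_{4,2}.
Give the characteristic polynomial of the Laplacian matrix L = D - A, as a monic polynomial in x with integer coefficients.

The graph has 6 vertices and degree multiset [4, 4, 2, 2, 2, 2]; D is the diagonal matrix of degrees and L = D - A. L has integer entries, so p(x) = det(xI - L) has integer coefficients. Expanding the determinant yields x^6 - 16x^5 + 96x^4 - 272x^3 + 368x^2 - 192x. The constant term is 0 because L is singular (the all-ones vector lies in its kernel). By the matrix-tree theorem the graph has (1/6) * product of the nonzero eigenvalues = 32 spanning trees.

x^6 - 16x^5 + 96x^4 - 272x^3 + 368x^2 - 192x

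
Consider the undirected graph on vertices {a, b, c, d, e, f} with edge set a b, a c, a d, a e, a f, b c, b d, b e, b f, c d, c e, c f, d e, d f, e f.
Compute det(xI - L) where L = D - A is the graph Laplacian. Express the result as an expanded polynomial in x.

With the vertex order [a, b, c, d, e, f], the degrees are [5, 5, 5, 5, 5, 5], giving D = diag(5, 5, 5, 5, 5, 5) and L = D - A. The eigenvalues of L are [0, 6, 6, 6, 6, 6]; the characteristic polynomial is the product of (x - lambda_i), which multiplies out to x^6 - 30x^5 + 360x^4 - 2160x^3 + 6480x^2 - 7776x. Since p(0) = det(-L) = 0, x divides p(x). By the matrix-tree theorem the graph has (1/6) * product of the nonzero eigenvalues = 1296 spanning trees.

x^6 - 30x^5 + 360x^4 - 2160x^3 + 6480x^2 - 7776x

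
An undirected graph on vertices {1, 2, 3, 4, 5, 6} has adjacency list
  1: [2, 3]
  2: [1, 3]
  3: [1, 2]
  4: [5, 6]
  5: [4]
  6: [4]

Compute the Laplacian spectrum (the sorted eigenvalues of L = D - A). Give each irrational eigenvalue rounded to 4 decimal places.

[0, 0, 1, 3, 3, 3]

Each diagonal entry of L is the vertex degree and each off-diagonal entry is -1 where an edge is present, 0 otherwise; in the order [1, 2, 3, 4, 5, 6] the diagonal is [2, 2, 2, 2, 1, 1]. Diagonalising L (or applying a numerical eigensolver to the 6x6 matrix) gives the spectrum above. The 2 zero eigenvalues correspond to the 2 connected components. There are 2 zeros in the spectrum, matching the 2 components. The eigenvalues sum to 10, which equals trace(L) = 2|E|.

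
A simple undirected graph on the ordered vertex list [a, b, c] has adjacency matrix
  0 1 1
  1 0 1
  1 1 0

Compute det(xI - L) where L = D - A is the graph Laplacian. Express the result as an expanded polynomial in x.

x^3 - 6x^2 + 9x

Reading degrees in the order [a, b, c] gives [2, 2, 2]; set D = diag(2, 2, 2) and form L = D - A. Computing det(xI - L) by cofactor expansion (or equivalently via sum-over-permutations) gives x^3 - 6x^2 + 9x. Since p(0) = det(-L) = 0, x divides p(x). By the matrix-tree theorem the graph has (1/3) * product of the nonzero eigenvalues = 3 spanning trees. There is one zero in the spectrum, matching the 1 component.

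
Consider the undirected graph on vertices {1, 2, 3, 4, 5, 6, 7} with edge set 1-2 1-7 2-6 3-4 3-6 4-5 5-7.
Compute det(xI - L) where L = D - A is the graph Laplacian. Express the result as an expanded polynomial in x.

x^7 - 14x^6 + 77x^5 - 210x^4 + 294x^3 - 196x^2 + 49x

Each diagonal entry of L is the vertex degree and each off-diagonal entry is -1 where an edge is present, 0 otherwise; in the order [1, 2, 3, 4, 5, 6, 7] the diagonal is [2, 2, 2, 2, 2, 2, 2]. L has integer entries, so p(x) = det(xI - L) has integer coefficients. Expanding the determinant yields x^7 - 14x^6 + 77x^5 - 210x^4 + 294x^3 - 196x^2 + 49x. The constant term is 0 because L is singular (the all-ones vector lies in its kernel). By the matrix-tree theorem the graph has (1/7) * product of the nonzero eigenvalues = 7 spanning trees.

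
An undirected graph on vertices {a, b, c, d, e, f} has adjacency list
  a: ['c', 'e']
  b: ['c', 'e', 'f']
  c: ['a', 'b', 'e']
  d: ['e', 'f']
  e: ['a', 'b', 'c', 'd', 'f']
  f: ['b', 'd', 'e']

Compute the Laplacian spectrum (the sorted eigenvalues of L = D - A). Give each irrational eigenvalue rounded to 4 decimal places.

With the vertex order [a, b, c, d, e, f], the degrees are [2, 3, 3, 2, 5, 3], giving D = diag(2, 3, 3, 2, 5, 3) and L = D - A. L is symmetric positive semidefinite, so every eigenvalue is real and nonnegative. The largest eigenvalue, 6, is at most the vertex count 6.

[0, 1.3820, 2.3820, 3.6180, 4.6180, 6]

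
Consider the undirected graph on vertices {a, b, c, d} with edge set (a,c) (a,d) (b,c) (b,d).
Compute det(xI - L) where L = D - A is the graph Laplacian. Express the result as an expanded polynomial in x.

x^4 - 8x^3 + 20x^2 - 16x

Each diagonal entry of L is the vertex degree and each off-diagonal entry is -1 where an edge is present, 0 otherwise; in the order [a, b, c, d] the diagonal is [2, 2, 2, 2]. The eigenvalues of L are [0, 2, 2, 4]; the characteristic polynomial is the product of (x - lambda_i), which multiplies out to x^4 - 8x^3 + 20x^2 - 16x. The constant term is 0 because L is singular (the all-ones vector lies in its kernel). The largest eigenvalue, 4, is at most the vertex count 4.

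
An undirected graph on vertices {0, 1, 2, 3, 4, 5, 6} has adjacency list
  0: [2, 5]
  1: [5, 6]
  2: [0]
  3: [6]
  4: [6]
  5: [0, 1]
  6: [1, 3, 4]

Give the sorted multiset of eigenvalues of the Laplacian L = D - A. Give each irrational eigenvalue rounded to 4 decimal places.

[0, 0.2254, 1, 1, 2.1859, 3.3604, 4.2283]

Reading degrees in the order [0, 1, 2, 3, 4, 5, 6] gives [2, 2, 1, 1, 1, 2, 3]; set D = diag(2, 2, 1, 1, 1, 2, 3) and form L = D - A. L is symmetric positive semidefinite, so every eigenvalue is real and nonnegative. The single zero eigenvalue shows the graph is connected. The eigenvalues sum to 12, which equals trace(L) = 2|E|.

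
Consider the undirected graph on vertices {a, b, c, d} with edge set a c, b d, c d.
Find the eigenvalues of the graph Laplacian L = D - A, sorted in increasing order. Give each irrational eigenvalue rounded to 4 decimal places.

With the vertex order [a, b, c, d], the degrees are [1, 1, 2, 2], giving D = diag(1, 1, 2, 2) and L = D - A. L is symmetric positive semidefinite, so every eigenvalue is real and nonnegative. The single zero eigenvalue shows the graph is connected. The eigenvalues sum to 6, which equals trace(L) = 2|E|.

[0, 0.5858, 2, 3.4142]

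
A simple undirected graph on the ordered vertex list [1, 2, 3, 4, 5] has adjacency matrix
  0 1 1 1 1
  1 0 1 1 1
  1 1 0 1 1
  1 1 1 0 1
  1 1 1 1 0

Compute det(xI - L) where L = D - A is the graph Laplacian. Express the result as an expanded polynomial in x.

With the vertex order [1, 2, 3, 4, 5], the degrees are [4, 4, 4, 4, 4], giving D = diag(4, 4, 4, 4, 4) and L = D - A. Computing det(xI - L) by cofactor expansion (or equivalently via sum-over-permutations) gives x^5 - 20x^4 + 150x^3 - 500x^2 + 625x. The coefficient of x^4 equals -trace(L) = -20, matching the sum of degrees. By the matrix-tree theorem the graph has (1/5) * product of the nonzero eigenvalues = 125 spanning trees. The largest eigenvalue, 5, is at most the vertex count 5.

x^5 - 20x^4 + 150x^3 - 500x^2 + 625x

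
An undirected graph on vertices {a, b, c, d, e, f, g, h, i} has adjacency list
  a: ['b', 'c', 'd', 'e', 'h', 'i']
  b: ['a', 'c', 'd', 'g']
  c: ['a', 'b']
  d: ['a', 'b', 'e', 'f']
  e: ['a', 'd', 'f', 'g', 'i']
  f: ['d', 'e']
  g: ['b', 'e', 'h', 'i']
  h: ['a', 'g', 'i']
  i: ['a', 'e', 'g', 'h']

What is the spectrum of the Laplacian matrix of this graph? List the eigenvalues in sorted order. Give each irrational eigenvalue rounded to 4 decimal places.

Reading degrees in the order [a, b, c, d, e, f, g, h, i] gives [6, 4, 2, 4, 5, 2, 4, 3, 4]; set D = diag(6, 4, 2, 4, 5, 2, 4, 3, 4) and form L = D - A. Since every row of L sums to 0, the all-ones vector is in the kernel and 0 is an eigenvalue. The single zero eigenvalue shows the graph is connected. The largest eigenvalue, 7.4702, is at most the vertex count 9.

[0, 1.4109, 1.6462, 3.3948, 4.0882, 4.2694, 5.4434, 6.2768, 7.4702]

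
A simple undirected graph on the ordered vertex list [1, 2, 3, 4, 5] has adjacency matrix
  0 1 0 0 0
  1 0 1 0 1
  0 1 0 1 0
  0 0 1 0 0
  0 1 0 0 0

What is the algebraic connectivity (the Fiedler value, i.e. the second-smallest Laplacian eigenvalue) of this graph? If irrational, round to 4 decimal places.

With the vertex order [1, 2, 3, 4, 5], the degrees are [1, 3, 2, 1, 1], giving D = diag(1, 3, 2, 1, 1) and L = D - A. Computing the eigenvalues of L and sorting gives [0, 0.5188, 1, 2.3111, 4.1701]. The Fiedler value lambda_2 = 0.5188 is strictly positive, so the graph is connected. By the matrix-tree theorem the graph has (1/5) * product of the nonzero eigenvalues = 1 spanning tree. The largest eigenvalue, 4.1701, is at most the vertex count 5.

0.5188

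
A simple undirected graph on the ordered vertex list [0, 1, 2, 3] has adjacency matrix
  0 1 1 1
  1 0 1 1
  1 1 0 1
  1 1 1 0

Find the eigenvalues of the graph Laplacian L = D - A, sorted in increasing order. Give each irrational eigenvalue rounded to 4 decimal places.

With the vertex order [0, 1, 2, 3], the degrees are [3, 3, 3, 3], giving D = diag(3, 3, 3, 3) and L = D - A. L is symmetric positive semidefinite, so every eigenvalue is real and nonnegative. The eigenvalues sum to 12, which equals trace(L) = 2|E|. There is one zero in the spectrum, matching the 1 component.

[0, 4, 4, 4]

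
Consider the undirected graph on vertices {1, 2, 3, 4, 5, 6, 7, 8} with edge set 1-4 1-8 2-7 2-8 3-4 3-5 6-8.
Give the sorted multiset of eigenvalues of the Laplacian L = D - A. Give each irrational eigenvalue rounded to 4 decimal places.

[0, 0.1864, 0.5858, 1, 2, 2.4707, 3.4142, 4.3429]

With the vertex order [1, 2, 3, 4, 5, 6, 7, 8], the degrees are [2, 2, 2, 2, 1, 1, 1, 3], giving D = diag(2, 2, 2, 2, 1, 1, 1, 3) and L = D - A. L is symmetric positive semidefinite, so every eigenvalue is real and nonnegative. The single zero eigenvalue shows the graph is connected. There is one zero in the spectrum, matching the 1 component.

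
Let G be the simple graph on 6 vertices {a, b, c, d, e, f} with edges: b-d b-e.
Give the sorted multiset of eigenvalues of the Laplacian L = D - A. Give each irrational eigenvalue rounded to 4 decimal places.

[0, 0, 0, 0, 1, 3]

Reading degrees in the order [a, b, c, d, e, f] gives [0, 2, 0, 1, 1, 0]; set D = diag(0, 2, 0, 1, 1, 0) and form L = D - A. L is symmetric positive semidefinite, so every eigenvalue is real and nonnegative. The 4 zero eigenvalues correspond to the 4 connected components.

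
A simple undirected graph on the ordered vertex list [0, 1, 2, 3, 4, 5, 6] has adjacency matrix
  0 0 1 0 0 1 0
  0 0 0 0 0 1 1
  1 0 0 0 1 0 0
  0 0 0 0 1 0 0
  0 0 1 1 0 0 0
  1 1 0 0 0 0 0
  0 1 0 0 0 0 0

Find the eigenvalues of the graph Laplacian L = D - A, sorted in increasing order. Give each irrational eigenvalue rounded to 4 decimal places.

With the vertex order [0, 1, 2, 3, 4, 5, 6], the degrees are [2, 2, 2, 1, 2, 2, 1], giving D = diag(2, 2, 2, 1, 2, 2, 1) and L = D - A. Diagonalising L (or applying a numerical eigensolver to the 7x7 matrix) gives the spectrum above. The eigenvalues sum to 12, which equals trace(L) = 2|E|. The largest eigenvalue, 3.8019, is at most the vertex count 7.

[0, 0.1981, 0.7530, 1.5550, 2.4450, 3.2470, 3.8019]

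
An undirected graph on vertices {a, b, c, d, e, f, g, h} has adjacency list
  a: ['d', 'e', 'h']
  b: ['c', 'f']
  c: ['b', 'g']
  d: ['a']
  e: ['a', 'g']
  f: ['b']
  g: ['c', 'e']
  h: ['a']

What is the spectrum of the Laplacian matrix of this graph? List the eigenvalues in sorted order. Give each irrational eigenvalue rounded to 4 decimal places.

Reading degrees in the order [a, b, c, d, e, f, g, h] gives [3, 2, 2, 1, 2, 1, 2, 1]; set D = diag(3, 2, 2, 1, 2, 1, 2, 1) and form L = D - A. The multiplicity of 0 as a Laplacian eigenvalue equals the number of connected components. The single zero eigenvalue shows the graph is connected. The eigenvalues sum to 14, which equals trace(L) = 2|E|.

[0, 0.1667, 0.7276, 1, 1.6353, 2.6729, 3.5643, 4.2332]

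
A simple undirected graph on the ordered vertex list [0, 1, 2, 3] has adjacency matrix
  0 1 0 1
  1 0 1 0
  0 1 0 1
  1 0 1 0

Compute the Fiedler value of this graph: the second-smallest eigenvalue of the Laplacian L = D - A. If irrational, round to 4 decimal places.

Each diagonal entry of L is the vertex degree and each off-diagonal entry is -1 where an edge is present, 0 otherwise; in the order [0, 1, 2, 3] the diagonal is [2, 2, 2, 2]. Computing the eigenvalues of L and sorting gives [0, 2, 2, 4]. The Fiedler value lambda_2 = 2 is strictly positive, so the graph is connected. The eigenvalues sum to 8, which equals trace(L) = 2|E|.

2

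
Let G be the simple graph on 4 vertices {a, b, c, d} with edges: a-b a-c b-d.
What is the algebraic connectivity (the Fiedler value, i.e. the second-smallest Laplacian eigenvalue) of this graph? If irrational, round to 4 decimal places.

With the vertex order [a, b, c, d], the degrees are [2, 2, 1, 1], giving D = diag(2, 2, 1, 1) and L = D - A. Computing the eigenvalues of L and sorting gives [0, 0.5858, 2, 3.4142]. The Fiedler value lambda_2 = 0.5858 is strictly positive, so the graph is connected. The largest eigenvalue, 3.4142, is at most the vertex count 4. The eigenvalues sum to 6, which equals trace(L) = 2|E|.

0.5858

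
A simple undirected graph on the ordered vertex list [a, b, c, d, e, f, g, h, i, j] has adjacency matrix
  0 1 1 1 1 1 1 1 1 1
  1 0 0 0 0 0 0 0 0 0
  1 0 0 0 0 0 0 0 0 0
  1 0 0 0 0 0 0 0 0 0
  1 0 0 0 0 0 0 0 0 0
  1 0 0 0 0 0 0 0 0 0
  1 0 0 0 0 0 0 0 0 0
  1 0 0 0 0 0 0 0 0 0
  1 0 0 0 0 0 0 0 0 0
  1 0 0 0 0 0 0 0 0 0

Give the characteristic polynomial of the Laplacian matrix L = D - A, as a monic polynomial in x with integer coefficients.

x^10 - 18x^9 + 108x^8 - 336x^7 + 630x^6 - 756x^5 + 588x^4 - 288x^3 + 81x^2 - 10x

With the vertex order [a, b, c, d, e, f, g, h, i, j], the degrees are [9, 1, 1, 1, 1, 1, 1, 1, 1, 1], giving D = diag(9, 1, 1, 1, 1, 1, 1, 1, 1, 1) and L = D - A. L has integer entries, so p(x) = det(xI - L) has integer coefficients. Expanding the determinant yields x^10 - 18x^9 + 108x^8 - 336x^7 + 630x^6 - 756x^5 + 588x^4 - 288x^3 + 81x^2 - 10x. The constant term is 0 because L is singular (the all-ones vector lies in its kernel). The eigenvalues sum to 18, which equals trace(L) = 2|E|. The largest eigenvalue, 10, is at most the vertex count 10.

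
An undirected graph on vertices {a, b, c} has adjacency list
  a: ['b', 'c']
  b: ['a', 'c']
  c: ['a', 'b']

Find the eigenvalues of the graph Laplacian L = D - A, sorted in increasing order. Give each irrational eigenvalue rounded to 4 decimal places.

With the vertex order [a, b, c], the degrees are [2, 2, 2], giving D = diag(2, 2, 2) and L = D - A. Diagonalising L (or applying a numerical eigensolver to the 3x3 matrix) gives the spectrum above. The largest eigenvalue, 3, is at most the vertex count 3.

[0, 3, 3]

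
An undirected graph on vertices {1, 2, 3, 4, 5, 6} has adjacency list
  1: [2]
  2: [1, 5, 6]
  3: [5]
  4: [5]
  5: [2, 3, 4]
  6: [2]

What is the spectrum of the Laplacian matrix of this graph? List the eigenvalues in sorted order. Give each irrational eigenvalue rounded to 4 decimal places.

Each diagonal entry of L is the vertex degree and each off-diagonal entry is -1 where an edge is present, 0 otherwise; in the order [1, 2, 3, 4, 5, 6] the diagonal is [1, 3, 1, 1, 3, 1]. L is symmetric positive semidefinite, so every eigenvalue is real and nonnegative. The single zero eigenvalue shows the graph is connected.

[0, 0.4384, 1, 1, 3, 4.5616]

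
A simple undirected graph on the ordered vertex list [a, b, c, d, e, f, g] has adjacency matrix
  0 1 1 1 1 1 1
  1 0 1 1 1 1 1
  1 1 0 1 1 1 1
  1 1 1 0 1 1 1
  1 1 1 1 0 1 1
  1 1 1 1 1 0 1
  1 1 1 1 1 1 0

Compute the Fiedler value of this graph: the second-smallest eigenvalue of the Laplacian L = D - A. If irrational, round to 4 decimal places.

7

With the vertex order [a, b, c, d, e, f, g], the degrees are [6, 6, 6, 6, 6, 6, 6], giving D = diag(6, 6, 6, 6, 6, 6, 6) and L = D - A. The sorted Laplacian eigenvalues are [0, 7, 7, 7, 7, 7, 7]; the algebraic connectivity is the second entry, 7. By the matrix-tree theorem the graph has (1/7) * product of the nonzero eigenvalues = 16807 spanning trees.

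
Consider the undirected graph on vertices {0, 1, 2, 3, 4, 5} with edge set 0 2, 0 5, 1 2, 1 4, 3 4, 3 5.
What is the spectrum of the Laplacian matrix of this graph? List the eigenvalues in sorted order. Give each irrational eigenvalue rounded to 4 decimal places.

Each diagonal entry of L is the vertex degree and each off-diagonal entry is -1 where an edge is present, 0 otherwise; in the order [0, 1, 2, 3, 4, 5] the diagonal is [2, 2, 2, 2, 2, 2]. Diagonalising L (or applying a numerical eigensolver to the 6x6 matrix) gives the spectrum above. The single zero eigenvalue shows the graph is connected.

[0, 1, 1, 3, 3, 4]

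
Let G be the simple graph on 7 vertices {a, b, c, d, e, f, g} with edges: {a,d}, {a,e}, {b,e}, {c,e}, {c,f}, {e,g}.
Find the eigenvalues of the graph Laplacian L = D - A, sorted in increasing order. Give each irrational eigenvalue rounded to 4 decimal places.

Reading degrees in the order [a, b, c, d, e, f, g] gives [2, 1, 2, 1, 4, 1, 1]; set D = diag(2, 1, 2, 1, 4, 1, 1) and form L = D - A. Since every row of L sums to 0, the all-ones vector is in the kernel and 0 is an eigenvalue. The single zero eigenvalue shows the graph is connected. By the matrix-tree theorem the graph has (1/7) * product of the nonzero eigenvalues = 1 spanning tree.

[0, 0.3820, 0.6086, 1, 2.2271, 2.6180, 5.1642]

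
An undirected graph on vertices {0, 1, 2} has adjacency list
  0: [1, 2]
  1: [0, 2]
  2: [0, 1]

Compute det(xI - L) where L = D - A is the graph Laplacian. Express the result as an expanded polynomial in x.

x^3 - 6x^2 + 9x

With the vertex order [0, 1, 2], the degrees are [2, 2, 2], giving D = diag(2, 2, 2) and L = D - A. Computing det(xI - L) by cofactor expansion (or equivalently via sum-over-permutations) gives x^3 - 6x^2 + 9x. The coefficient of x^2 equals -trace(L) = -6, matching the sum of degrees. There is one zero in the spectrum, matching the 1 component.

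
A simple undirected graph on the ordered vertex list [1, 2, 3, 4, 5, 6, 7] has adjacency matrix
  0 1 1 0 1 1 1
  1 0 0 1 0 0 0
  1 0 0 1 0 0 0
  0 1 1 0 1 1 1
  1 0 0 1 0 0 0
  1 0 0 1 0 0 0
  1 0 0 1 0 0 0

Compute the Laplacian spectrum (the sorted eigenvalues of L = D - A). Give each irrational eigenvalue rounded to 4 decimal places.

[0, 2, 2, 2, 2, 5, 7]

Reading degrees in the order [1, 2, 3, 4, 5, 6, 7] gives [5, 2, 2, 5, 2, 2, 2]; set D = diag(5, 2, 2, 5, 2, 2, 2) and form L = D - A. L is symmetric positive semidefinite, so every eigenvalue is real and nonnegative. The single zero eigenvalue shows the graph is connected. There is one zero in the spectrum, matching the 1 component. By the matrix-tree theorem the graph has (1/7) * product of the nonzero eigenvalues = 80 spanning trees.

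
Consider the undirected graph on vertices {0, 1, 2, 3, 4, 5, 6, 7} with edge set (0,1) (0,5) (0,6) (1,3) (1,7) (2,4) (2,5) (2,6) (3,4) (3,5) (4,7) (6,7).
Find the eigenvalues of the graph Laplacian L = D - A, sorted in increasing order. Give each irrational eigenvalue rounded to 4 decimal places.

[0, 2, 2, 2, 4, 4, 4, 6]

Reading degrees in the order [0, 1, 2, 3, 4, 5, 6, 7] gives [3, 3, 3, 3, 3, 3, 3, 3]; set D = diag(3, 3, 3, 3, 3, 3, 3, 3) and form L = D - A. Since every row of L sums to 0, the all-ones vector is in the kernel and 0 is an eigenvalue. The single zero eigenvalue shows the graph is connected. The eigenvalues sum to 24, which equals trace(L) = 2|E|.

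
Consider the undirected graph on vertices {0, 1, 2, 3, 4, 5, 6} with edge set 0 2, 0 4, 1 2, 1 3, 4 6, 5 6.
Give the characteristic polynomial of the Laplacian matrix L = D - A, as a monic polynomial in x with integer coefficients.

Each diagonal entry of L is the vertex degree and each off-diagonal entry is -1 where an edge is present, 0 otherwise; in the order [0, 1, 2, 3, 4, 5, 6] the diagonal is [2, 2, 2, 1, 2, 1, 2]. Computing det(xI - L) by cofactor expansion (or equivalently via sum-over-permutations) gives x^7 - 12x^6 + 55x^5 - 120x^4 + 126x^3 - 56x^2 + 7x. The constant term is 0 because L is singular (the all-ones vector lies in its kernel).

x^7 - 12x^6 + 55x^5 - 120x^4 + 126x^3 - 56x^2 + 7x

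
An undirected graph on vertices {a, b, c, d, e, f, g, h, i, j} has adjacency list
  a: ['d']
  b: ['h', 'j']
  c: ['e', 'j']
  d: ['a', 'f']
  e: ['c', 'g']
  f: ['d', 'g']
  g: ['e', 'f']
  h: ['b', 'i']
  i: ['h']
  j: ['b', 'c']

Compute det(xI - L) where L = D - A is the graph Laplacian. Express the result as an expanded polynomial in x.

Reading degrees in the order [a, b, c, d, e, f, g, h, i, j] gives [1, 2, 2, 2, 2, 2, 2, 2, 1, 2]; set D = diag(1, 2, 2, 2, 2, 2, 2, 2, 1, 2) and form L = D - A. L has integer entries, so p(x) = det(xI - L) has integer coefficients. Expanding the determinant yields x^10 - 18x^9 + 136x^8 - 560x^7 + 1365x^6 - 2002x^5 + 1716x^4 - 792x^3 + 165x^2 - 10x. The coefficient of x^9 equals -trace(L) = -18, matching the sum of degrees. The eigenvalues sum to 18, which equals trace(L) = 2|E|.

x^10 - 18x^9 + 136x^8 - 560x^7 + 1365x^6 - 2002x^5 + 1716x^4 - 792x^3 + 165x^2 - 10x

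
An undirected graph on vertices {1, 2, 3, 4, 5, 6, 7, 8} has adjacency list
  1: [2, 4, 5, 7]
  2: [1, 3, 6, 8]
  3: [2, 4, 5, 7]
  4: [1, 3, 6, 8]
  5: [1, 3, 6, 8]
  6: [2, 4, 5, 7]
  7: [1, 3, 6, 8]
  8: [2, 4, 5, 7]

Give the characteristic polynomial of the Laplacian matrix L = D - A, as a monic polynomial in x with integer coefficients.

Each diagonal entry of L is the vertex degree and each off-diagonal entry is -1 where an edge is present, 0 otherwise; in the order [1, 2, 3, 4, 5, 6, 7, 8] the diagonal is [4, 4, 4, 4, 4, 4, 4, 4]. Computing det(xI - L) by cofactor expansion (or equivalently via sum-over-permutations) gives x^8 - 32x^7 + 432x^6 - 3200x^5 + 14080x^4 - 36864x^3 + 53248x^2 - 32768x. Since p(0) = det(-L) = 0, x divides p(x). The eigenvalues sum to 32, which equals trace(L) = 2|E|.

x^8 - 32x^7 + 432x^6 - 3200x^5 + 14080x^4 - 36864x^3 + 53248x^2 - 32768x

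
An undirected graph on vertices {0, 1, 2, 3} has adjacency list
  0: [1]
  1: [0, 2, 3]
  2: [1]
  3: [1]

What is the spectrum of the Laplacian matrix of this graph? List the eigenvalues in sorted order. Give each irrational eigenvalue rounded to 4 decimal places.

Reading degrees in the order [0, 1, 2, 3] gives [1, 3, 1, 1]; set D = diag(1, 3, 1, 1) and form L = D - A. L is symmetric positive semidefinite, so every eigenvalue is real and nonnegative. The single zero eigenvalue shows the graph is connected. By the matrix-tree theorem the graph has (1/4) * product of the nonzero eigenvalues = 1 spanning tree.

[0, 1, 1, 4]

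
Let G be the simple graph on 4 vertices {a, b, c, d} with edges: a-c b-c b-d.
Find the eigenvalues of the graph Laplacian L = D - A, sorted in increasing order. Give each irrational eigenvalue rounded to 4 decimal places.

Reading degrees in the order [a, b, c, d] gives [1, 2, 2, 1]; set D = diag(1, 2, 2, 1) and form L = D - A. L is symmetric positive semidefinite, so every eigenvalue is real and nonnegative. By the matrix-tree theorem the graph has (1/4) * product of the nonzero eigenvalues = 1 spanning tree.

[0, 0.5858, 2, 3.4142]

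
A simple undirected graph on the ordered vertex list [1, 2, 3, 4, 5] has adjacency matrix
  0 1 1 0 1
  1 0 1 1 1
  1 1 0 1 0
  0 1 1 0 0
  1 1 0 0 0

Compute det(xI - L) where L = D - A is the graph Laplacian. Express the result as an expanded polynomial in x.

Each diagonal entry of L is the vertex degree and each off-diagonal entry is -1 where an edge is present, 0 otherwise; in the order [1, 2, 3, 4, 5] the diagonal is [3, 4, 3, 2, 2]. Computing det(xI - L) by cofactor expansion (or equivalently via sum-over-permutations) gives x^5 - 14x^4 + 70x^3 - 146x^2 + 105x. Since p(0) = det(-L) = 0, x divides p(x).

x^5 - 14x^4 + 70x^3 - 146x^2 + 105x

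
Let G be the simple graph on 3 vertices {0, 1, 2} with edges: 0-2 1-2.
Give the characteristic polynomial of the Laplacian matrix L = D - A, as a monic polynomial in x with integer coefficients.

x^3 - 4x^2 + 3x

With the vertex order [0, 1, 2], the degrees are [1, 1, 2], giving D = diag(1, 1, 2) and L = D - A. The eigenvalues of L are [0, 1, 3]; the characteristic polynomial is the product of (x - lambda_i), which multiplies out to x^3 - 4x^2 + 3x. The coefficient of x^2 equals -trace(L) = -4, matching the sum of degrees. The eigenvalues sum to 4, which equals trace(L) = 2|E|.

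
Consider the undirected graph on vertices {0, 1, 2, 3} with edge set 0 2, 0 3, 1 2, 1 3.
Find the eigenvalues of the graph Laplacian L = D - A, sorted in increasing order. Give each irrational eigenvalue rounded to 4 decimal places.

[0, 2, 2, 4]

Reading degrees in the order [0, 1, 2, 3] gives [2, 2, 2, 2]; set D = diag(2, 2, 2, 2) and form L = D - A. Diagonalising L (or applying a numerical eigensolver to the 4x4 matrix) gives the spectrum above. The single zero eigenvalue shows the graph is connected. By the matrix-tree theorem the graph has (1/4) * product of the nonzero eigenvalues = 4 spanning trees. There is one zero in the spectrum, matching the 1 component.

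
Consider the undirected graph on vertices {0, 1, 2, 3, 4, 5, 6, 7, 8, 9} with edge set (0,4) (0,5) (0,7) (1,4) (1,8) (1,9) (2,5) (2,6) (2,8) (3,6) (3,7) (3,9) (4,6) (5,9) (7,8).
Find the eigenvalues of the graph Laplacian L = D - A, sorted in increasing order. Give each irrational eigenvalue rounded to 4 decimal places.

[0, 2, 2, 2, 2, 2, 5, 5, 5, 5]

Each diagonal entry of L is the vertex degree and each off-diagonal entry is -1 where an edge is present, 0 otherwise; in the order [0, 1, 2, 3, 4, 5, 6, 7, 8, 9] the diagonal is [3, 3, 3, 3, 3, 3, 3, 3, 3, 3]. Diagonalising L (or applying a numerical eigensolver to the 10x10 matrix) gives the spectrum above. By the matrix-tree theorem the graph has (1/10) * product of the nonzero eigenvalues = 2000 spanning trees.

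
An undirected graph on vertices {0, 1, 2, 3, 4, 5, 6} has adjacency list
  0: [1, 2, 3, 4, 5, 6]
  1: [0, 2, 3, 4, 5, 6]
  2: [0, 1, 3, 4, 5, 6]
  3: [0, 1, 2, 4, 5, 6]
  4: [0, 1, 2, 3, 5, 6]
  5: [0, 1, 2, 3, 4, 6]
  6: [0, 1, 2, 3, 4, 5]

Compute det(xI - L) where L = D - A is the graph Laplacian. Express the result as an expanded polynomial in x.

Each diagonal entry of L is the vertex degree and each off-diagonal entry is -1 where an edge is present, 0 otherwise; in the order [0, 1, 2, 3, 4, 5, 6] the diagonal is [6, 6, 6, 6, 6, 6, 6]. Computing det(xI - L) by cofactor expansion (or equivalently via sum-over-permutations) gives x^7 - 42x^6 + 735x^5 - 6860x^4 + 36015x^3 - 100842x^2 + 117649x. The constant term is 0 because L is singular (the all-ones vector lies in its kernel). By the matrix-tree theorem the graph has (1/7) * product of the nonzero eigenvalues = 16807 spanning trees.

x^7 - 42x^6 + 735x^5 - 6860x^4 + 36015x^3 - 100842x^2 + 117649x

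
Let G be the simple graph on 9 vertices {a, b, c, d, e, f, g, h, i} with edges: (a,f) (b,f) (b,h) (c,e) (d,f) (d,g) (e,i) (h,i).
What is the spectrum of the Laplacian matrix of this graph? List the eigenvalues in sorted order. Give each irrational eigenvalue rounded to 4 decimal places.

[0, 0.1404, 0.5362, 0.7754, 1.5803, 2.2449, 2.7784, 3.5988, 4.3455]

With the vertex order [a, b, c, d, e, f, g, h, i], the degrees are [1, 2, 1, 2, 2, 3, 1, 2, 2], giving D = diag(1, 2, 1, 2, 2, 3, 1, 2, 2) and L = D - A. L is symmetric positive semidefinite, so every eigenvalue is real and nonnegative. The single zero eigenvalue shows the graph is connected. The largest eigenvalue, 4.3455, is at most the vertex count 9. By the matrix-tree theorem the graph has (1/9) * product of the nonzero eigenvalues = 1 spanning tree.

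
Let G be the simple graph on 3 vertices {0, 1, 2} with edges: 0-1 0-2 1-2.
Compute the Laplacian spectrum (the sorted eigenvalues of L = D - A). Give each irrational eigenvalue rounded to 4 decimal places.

[0, 3, 3]

With the vertex order [0, 1, 2], the degrees are [2, 2, 2], giving D = diag(2, 2, 2) and L = D - A. L is symmetric positive semidefinite, so every eigenvalue is real and nonnegative. The largest eigenvalue, 3, is at most the vertex count 3. By the matrix-tree theorem the graph has (1/3) * product of the nonzero eigenvalues = 3 spanning trees.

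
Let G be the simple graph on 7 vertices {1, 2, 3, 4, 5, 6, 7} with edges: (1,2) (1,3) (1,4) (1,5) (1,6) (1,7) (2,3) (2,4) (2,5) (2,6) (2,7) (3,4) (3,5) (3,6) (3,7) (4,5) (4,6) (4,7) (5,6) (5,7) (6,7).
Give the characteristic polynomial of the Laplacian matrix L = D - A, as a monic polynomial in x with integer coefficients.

x^7 - 42x^6 + 735x^5 - 6860x^4 + 36015x^3 - 100842x^2 + 117649x

Each diagonal entry of L is the vertex degree and each off-diagonal entry is -1 where an edge is present, 0 otherwise; in the order [1, 2, 3, 4, 5, 6, 7] the diagonal is [6, 6, 6, 6, 6, 6, 6]. The eigenvalues of L are [0, 7, 7, 7, 7, 7, 7]; the characteristic polynomial is the product of (x - lambda_i), which multiplies out to x^7 - 42x^6 + 735x^5 - 6860x^4 + 36015x^3 - 100842x^2 + 117649x. Since p(0) = det(-L) = 0, x divides p(x).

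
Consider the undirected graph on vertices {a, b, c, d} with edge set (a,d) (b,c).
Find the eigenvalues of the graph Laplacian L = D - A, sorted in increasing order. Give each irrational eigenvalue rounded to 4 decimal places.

[0, 0, 2, 2]

Reading degrees in the order [a, b, c, d] gives [1, 1, 1, 1]; set D = diag(1, 1, 1, 1) and form L = D - A. L is symmetric positive semidefinite, so every eigenvalue is real and nonnegative. The 2 zero eigenvalues correspond to the 2 connected components. The eigenvalues sum to 4, which equals trace(L) = 2|E|.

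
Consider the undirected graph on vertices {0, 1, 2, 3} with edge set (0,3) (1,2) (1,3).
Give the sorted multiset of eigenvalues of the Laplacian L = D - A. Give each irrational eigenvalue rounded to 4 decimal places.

Reading degrees in the order [0, 1, 2, 3] gives [1, 2, 1, 2]; set D = diag(1, 2, 1, 2) and form L = D - A. The multiplicity of 0 as a Laplacian eigenvalue equals the number of connected components.

[0, 0.5858, 2, 3.4142]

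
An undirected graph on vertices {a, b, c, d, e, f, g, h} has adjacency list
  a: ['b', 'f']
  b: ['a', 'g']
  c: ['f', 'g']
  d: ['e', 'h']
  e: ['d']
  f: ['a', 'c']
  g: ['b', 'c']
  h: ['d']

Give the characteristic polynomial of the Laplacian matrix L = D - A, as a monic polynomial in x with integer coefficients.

x^8 - 14x^7 + 78x^6 - 220x^5 + 330x^4 - 250x^3 + 75x^2

Each diagonal entry of L is the vertex degree and each off-diagonal entry is -1 where an edge is present, 0 otherwise; in the order [a, b, c, d, e, f, g, h] the diagonal is [2, 2, 2, 2, 1, 2, 2, 1]. L has integer entries, so p(x) = det(xI - L) has integer coefficients. Expanding the determinant yields x^8 - 14x^7 + 78x^6 - 220x^5 + 330x^4 - 250x^3 + 75x^2. The constant term is 0 because L is singular (the all-ones vector lies in its kernel). The largest eigenvalue, 3.6180, is at most the vertex count 8.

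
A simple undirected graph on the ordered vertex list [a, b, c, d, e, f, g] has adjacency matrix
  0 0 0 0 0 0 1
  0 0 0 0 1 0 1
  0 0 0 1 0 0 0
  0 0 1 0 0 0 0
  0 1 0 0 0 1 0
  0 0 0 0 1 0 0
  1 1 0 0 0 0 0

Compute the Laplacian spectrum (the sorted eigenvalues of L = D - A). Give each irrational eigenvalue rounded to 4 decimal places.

[0, 0, 0.3820, 1.3820, 2, 2.6180, 3.6180]

Each diagonal entry of L is the vertex degree and each off-diagonal entry is -1 where an edge is present, 0 otherwise; in the order [a, b, c, d, e, f, g] the diagonal is [1, 2, 1, 1, 2, 1, 2]. L is symmetric positive semidefinite, so every eigenvalue is real and nonnegative. The 2 zero eigenvalues correspond to the 2 connected components. The largest eigenvalue, 3.6180, is at most the vertex count 7. The eigenvalues sum to 10, which equals trace(L) = 2|E|.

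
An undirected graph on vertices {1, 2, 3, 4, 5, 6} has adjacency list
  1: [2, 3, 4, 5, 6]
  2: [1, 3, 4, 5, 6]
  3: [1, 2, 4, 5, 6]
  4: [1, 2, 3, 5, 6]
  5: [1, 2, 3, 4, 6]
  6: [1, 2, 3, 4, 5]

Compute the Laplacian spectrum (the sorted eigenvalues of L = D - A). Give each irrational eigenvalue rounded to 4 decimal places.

[0, 6, 6, 6, 6, 6]

With the vertex order [1, 2, 3, 4, 5, 6], the degrees are [5, 5, 5, 5, 5, 5], giving D = diag(5, 5, 5, 5, 5, 5) and L = D - A. The multiplicity of 0 as a Laplacian eigenvalue equals the number of connected components. The single zero eigenvalue shows the graph is connected. The largest eigenvalue, 6, is at most the vertex count 6.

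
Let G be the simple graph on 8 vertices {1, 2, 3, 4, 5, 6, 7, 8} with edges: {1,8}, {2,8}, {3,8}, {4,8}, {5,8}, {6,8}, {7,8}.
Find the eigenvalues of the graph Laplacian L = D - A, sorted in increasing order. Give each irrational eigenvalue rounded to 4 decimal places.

With the vertex order [1, 2, 3, 4, 5, 6, 7, 8], the degrees are [1, 1, 1, 1, 1, 1, 1, 7], giving D = diag(1, 1, 1, 1, 1, 1, 1, 7) and L = D - A. The multiplicity of 0 as a Laplacian eigenvalue equals the number of connected components. The eigenvalues sum to 14, which equals trace(L) = 2|E|.

[0, 1, 1, 1, 1, 1, 1, 8]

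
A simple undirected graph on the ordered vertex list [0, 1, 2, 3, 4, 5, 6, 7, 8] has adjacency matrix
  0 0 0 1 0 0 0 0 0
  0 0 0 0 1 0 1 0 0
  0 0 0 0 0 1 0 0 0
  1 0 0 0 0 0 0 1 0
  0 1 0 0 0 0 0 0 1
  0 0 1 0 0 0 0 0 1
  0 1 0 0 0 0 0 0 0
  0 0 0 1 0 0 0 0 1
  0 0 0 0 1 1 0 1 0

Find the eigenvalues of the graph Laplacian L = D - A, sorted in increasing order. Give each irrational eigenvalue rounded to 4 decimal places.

Each diagonal entry of L is the vertex degree and each off-diagonal entry is -1 where an edge is present, 0 otherwise; in the order [0, 1, 2, 3, 4, 5, 6, 7, 8] the diagonal is [1, 2, 1, 2, 2, 2, 1, 2, 3]. Diagonalising L (or applying a numerical eigensolver to the 9x9 matrix) gives the spectrum above. The single zero eigenvalue shows the graph is connected. By the matrix-tree theorem the graph has (1/9) * product of the nonzero eigenvalues = 1 spanning tree. The eigenvalues sum to 16, which equals trace(L) = 2|E|.

[0, 0.1981, 0.3004, 1, 1.5550, 2.2391, 3, 3.2470, 4.4605]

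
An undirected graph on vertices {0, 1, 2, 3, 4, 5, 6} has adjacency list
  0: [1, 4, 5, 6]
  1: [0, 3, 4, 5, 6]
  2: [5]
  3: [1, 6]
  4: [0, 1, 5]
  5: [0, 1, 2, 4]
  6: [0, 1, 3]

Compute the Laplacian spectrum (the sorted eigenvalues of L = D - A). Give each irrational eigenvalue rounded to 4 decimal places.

Each diagonal entry of L is the vertex degree and each off-diagonal entry is -1 where an edge is present, 0 otherwise; in the order [0, 1, 2, 3, 4, 5, 6] the diagonal is [4, 5, 1, 2, 3, 4, 3]. L is symmetric positive semidefinite, so every eigenvalue is real and nonnegative. The largest eigenvalue, 6.0766, is at most the vertex count 7.

[0, 0.8057, 1.7928, 3.3537, 4.6306, 5.3406, 6.0766]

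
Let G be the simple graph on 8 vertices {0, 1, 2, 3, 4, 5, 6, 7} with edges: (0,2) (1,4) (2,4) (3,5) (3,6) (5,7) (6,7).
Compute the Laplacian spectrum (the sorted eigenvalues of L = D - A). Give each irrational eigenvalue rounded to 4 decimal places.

[0, 0, 0.5858, 2, 2, 2, 3.4142, 4]

Each diagonal entry of L is the vertex degree and each off-diagonal entry is -1 where an edge is present, 0 otherwise; in the order [0, 1, 2, 3, 4, 5, 6, 7] the diagonal is [1, 1, 2, 2, 2, 2, 2, 2]. L is symmetric positive semidefinite, so every eigenvalue is real and nonnegative. The 2 zero eigenvalues correspond to the 2 connected components. The eigenvalues sum to 14, which equals trace(L) = 2|E|.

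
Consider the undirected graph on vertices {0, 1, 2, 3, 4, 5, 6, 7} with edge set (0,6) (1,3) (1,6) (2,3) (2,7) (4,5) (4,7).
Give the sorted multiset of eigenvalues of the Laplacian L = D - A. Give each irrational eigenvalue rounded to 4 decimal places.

With the vertex order [0, 1, 2, 3, 4, 5, 6, 7], the degrees are [1, 2, 2, 2, 2, 1, 2, 2], giving D = diag(1, 2, 2, 2, 2, 1, 2, 2) and L = D - A. L is symmetric positive semidefinite, so every eigenvalue is real and nonnegative. There is one zero in the spectrum, matching the 1 component.

[0, 0.1522, 0.5858, 1.2346, 2, 2.7654, 3.4142, 3.8478]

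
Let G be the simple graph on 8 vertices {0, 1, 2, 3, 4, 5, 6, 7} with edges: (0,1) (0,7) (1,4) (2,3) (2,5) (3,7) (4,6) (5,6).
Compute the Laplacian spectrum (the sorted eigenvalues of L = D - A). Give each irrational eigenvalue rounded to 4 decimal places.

[0, 0.5858, 0.5858, 2, 2, 3.4142, 3.4142, 4]

With the vertex order [0, 1, 2, 3, 4, 5, 6, 7], the degrees are [2, 2, 2, 2, 2, 2, 2, 2], giving D = diag(2, 2, 2, 2, 2, 2, 2, 2) and L = D - A. The multiplicity of 0 as a Laplacian eigenvalue equals the number of connected components. The single zero eigenvalue shows the graph is connected. The eigenvalues sum to 16, which equals trace(L) = 2|E|.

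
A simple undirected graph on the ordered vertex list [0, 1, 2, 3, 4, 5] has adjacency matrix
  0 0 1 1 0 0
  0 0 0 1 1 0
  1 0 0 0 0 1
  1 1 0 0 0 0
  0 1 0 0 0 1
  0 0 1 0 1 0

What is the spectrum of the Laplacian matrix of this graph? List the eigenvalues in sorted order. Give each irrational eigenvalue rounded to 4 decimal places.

Each diagonal entry of L is the vertex degree and each off-diagonal entry is -1 where an edge is present, 0 otherwise; in the order [0, 1, 2, 3, 4, 5] the diagonal is [2, 2, 2, 2, 2, 2]. The multiplicity of 0 as a Laplacian eigenvalue equals the number of connected components. The single zero eigenvalue shows the graph is connected. The eigenvalues sum to 12, which equals trace(L) = 2|E|. The largest eigenvalue, 4, is at most the vertex count 6.

[0, 1, 1, 3, 3, 4]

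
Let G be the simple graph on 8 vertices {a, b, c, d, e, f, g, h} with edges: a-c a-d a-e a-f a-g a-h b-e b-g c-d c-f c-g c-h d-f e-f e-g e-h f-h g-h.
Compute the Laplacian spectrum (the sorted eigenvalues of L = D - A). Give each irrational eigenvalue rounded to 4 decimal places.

[0, 1.6321, 3.2840, 5, 5.5956, 6.3742, 7, 7.1141]

With the vertex order [a, b, c, d, e, f, g, h], the degrees are [6, 2, 5, 3, 5, 5, 5, 5], giving D = diag(6, 2, 5, 3, 5, 5, 5, 5) and L = D - A. L is symmetric positive semidefinite, so every eigenvalue is real and nonnegative. The single zero eigenvalue shows the graph is connected.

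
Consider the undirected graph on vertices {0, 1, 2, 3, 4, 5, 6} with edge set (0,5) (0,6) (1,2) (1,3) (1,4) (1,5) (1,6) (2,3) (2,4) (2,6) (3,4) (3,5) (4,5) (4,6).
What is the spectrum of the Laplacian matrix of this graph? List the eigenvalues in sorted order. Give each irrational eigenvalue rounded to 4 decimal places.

Each diagonal entry of L is the vertex degree and each off-diagonal entry is -1 where an edge is present, 0 otherwise; in the order [0, 1, 2, 3, 4, 5, 6] the diagonal is [2, 5, 4, 4, 5, 4, 4]. Diagonalising L (or applying a numerical eigensolver to the 7x7 matrix) gives the spectrum above. The largest eigenvalue, 6.3914, is at most the vertex count 7.

[0, 1.8358, 3.3820, 4.7729, 5.6180, 6, 6.3914]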